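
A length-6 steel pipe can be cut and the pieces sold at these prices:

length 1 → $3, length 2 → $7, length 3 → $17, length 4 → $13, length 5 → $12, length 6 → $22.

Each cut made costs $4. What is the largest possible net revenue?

30

Let v[k] be the best obtainable value from length k. For each k, try every first piece i and keep the best of price[i] + v[k−i] minus the 4 cut fee when i<k.
v[1] = 3
v[2] = 7
v[3] = 17
v[4] = 16  (first piece 1, then v[3]=17)
v[5] = 20  (first piece 2, then v[3]=17)
v[6] = 30  (first piece 3, then v[3]=17)
One optimal plan: pieces 3 + 3 (1 cut) → $34 − $4 = $30.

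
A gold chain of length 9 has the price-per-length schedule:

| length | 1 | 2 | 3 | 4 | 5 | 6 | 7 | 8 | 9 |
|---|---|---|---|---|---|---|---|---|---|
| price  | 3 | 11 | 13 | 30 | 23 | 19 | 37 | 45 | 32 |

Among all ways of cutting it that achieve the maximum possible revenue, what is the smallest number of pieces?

Consider every possible first cut. r[k] is the best of p[i]+r[k−i] over all sellable i≤k.
r[1] = 3
r[2] = 11
r[3] = 14  (first piece 1, then r[2]=11)
r[4] = 30
r[5] = 33  (first piece 1, then r[4]=30)
r[6] = 41  (first piece 2, then r[4]=30)
r[7] = 44  (first piece 1, then r[6]=41)
r[8] = 60  (first piece 4, then r[4]=30)
r[9] = 63  (first piece 1, then r[8]=60)
Maximum revenue is $63.
Now minimize piece count subject to staying optimal: for each k, pieces[k] = 1 + min over i with p[i]+r[k−i]=r[k] of pieces[k−i].
pieces[6] = 2
pieces[7] = 3
pieces[8] = 2
pieces[9] = 3

3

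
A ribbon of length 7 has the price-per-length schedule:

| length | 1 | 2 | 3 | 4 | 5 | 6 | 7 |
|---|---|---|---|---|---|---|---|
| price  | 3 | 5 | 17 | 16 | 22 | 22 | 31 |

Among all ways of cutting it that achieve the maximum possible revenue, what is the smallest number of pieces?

Let r[k] be the best obtainable value from length k. For each k, try every first piece i and keep the best of price[i] + r[k−i].
r[1] = 3
r[2] = 6  (first piece 1, then r[1]=3)
r[3] = 17
r[4] = 20  (first piece 1, then r[3]=17)
r[5] = 23  (first piece 1, then r[4]=20)
r[6] = 34  (first piece 3, then r[3]=17)
r[7] = 37  (first piece 1, then r[6]=34)
Maximum revenue is ¢37.
Now minimize piece count subject to staying optimal: for each k, pieces[k] = 1 + min over i with p[i]+r[k−i]=r[k] of pieces[k−i].
pieces[4] = 2
pieces[5] = 3
pieces[6] = 2
pieces[7] = 3

3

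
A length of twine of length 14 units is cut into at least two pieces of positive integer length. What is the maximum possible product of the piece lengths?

Fill P[k] for k=2..14: at each k try every first piece i and multiply by the better of (k−i) uncut or P[k−i].
P[2] = 1×max(1,0) = 1×1 = 1
P[3] = 1×max(2,1) = 1×2 = 2
P[4] = 2×max(2,1) = 2×2 = 4
P[5] = 2×max(3,2) = 2×3 = 6
P[6] = 3×max(3,2) = 3×3 = 9
P[7] = 2×max(5,6) = 2×6 = 12
P[8] = 2×max(6,9) = 2×9 = 18
P[9] = 3×max(6,9) = 3×9 = 27
P[10] = 2×max(8,18) = 2×18 = 36
P[11] = 2×max(9,27) = 2×27 = 54
P[12] = 3×max(9,27) = 3×27 = 81
P[13] = 2×max(11,54) = 2×54 = 108
P[14] = 2×max(12,81) = 2×81 = 162
One optimal split: 3 + 3 + 3 + 3 + 2; product 3×3×3×3×2 = 162.

162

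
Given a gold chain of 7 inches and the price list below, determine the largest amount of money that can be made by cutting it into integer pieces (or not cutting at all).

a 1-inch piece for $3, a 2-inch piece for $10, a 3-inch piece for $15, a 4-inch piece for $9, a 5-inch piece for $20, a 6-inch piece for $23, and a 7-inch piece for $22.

Consider every possible first cut. v[k] is the best of p[i]+v[k−i] over all sellable i≤k.
v[1] = 3
v[2] = max(3+3, 10+0) = 10
v[3] = max(3+10, 10+3, 15+0) = 15
v[4] = max(3+15, 10+10, 15+3, 9+0) = 20
v[5] = max(3+20, 10+15, 15+10, 9+3, 20+0) = 25
v[6] = max(3+25, 10+20, 15+15, 9+10, 20+3, 23+0) = 30
v[7] = max(3+30, 10+25, 15+20, …, 23+3, 22+0) = 35
One optimal cutting: 3 + 2 + 2 → $15 + $10 + $10 = $35.

35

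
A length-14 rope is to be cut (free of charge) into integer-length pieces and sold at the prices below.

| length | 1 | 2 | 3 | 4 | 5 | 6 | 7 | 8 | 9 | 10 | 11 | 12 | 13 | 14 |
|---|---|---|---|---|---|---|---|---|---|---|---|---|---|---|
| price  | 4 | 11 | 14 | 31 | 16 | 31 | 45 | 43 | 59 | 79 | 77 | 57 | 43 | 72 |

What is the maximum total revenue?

Consider every possible first cut. v[k] is the best of p[i]+v[k−i] over all sellable i≤k.
v[1] = 4
v[2] = max(4+4, 11+0) = 11
v[3] = max(4+11, 11+4, 14+0) = 15
v[4] = max(4+15, 11+11, 14+4, 31+0) = 31
v[5] = max(4+31, 11+15, 14+11, 31+4, 16+0) = 35
v[6] = max(4+35, 11+31, 14+15, 31+11, 16+4, 31+0) = 42
v[7] = max(4+42, 11+35, 14+31, …, 31+4, 45+0) = 46
v[8] = max(4+46, 11+42, 14+35, …, 45+4, 43+0) = 62
v[9] = max(4+62, 11+46, 14+42, …, 43+4, 59+0) = 66
v[10] = max(4+66, 11+62, 14+46, …, 59+4, 79+0) = 79
v[11] = max(4+79, 11+66, 14+62, …, 79+4, 77+0) = 83
v[12] = max(4+83, 11+79, 14+66, …, 77+4, 57+0) = 93
v[13] = max(4+93, 11+83, 14+79, …, 57+4, 43+0) = 97
v[14] = max(4+97, 11+93, 14+83, …, 43+4, 72+0) = 110
One optimal cutting: 10 + 4 → €79 + €31 = €110.

110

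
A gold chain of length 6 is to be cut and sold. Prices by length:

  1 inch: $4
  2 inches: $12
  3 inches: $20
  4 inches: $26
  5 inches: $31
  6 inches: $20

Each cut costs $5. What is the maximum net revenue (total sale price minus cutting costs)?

Let r[k] be the best obtainable value from length k. For each k, try every first piece i and keep the best of price[i] + r[k−i] minus the 5 cut fee when i<k.
r[1] = 4
r[2] = max(4+4-5, 12+0) = 12
r[3] = max(4+12-5, 12+4-5, 20+0) = 20
r[4] = max(4+20-5, 12+12-5, 20+4-5, 26+0) = 26
r[5] = max(4+26-5, 12+20-5, 20+12-5, 26+4-5, 31+0) = 31
r[6] = max(4+31-5, 12+26-5, 20+20-5, 26+12-5, 31+4-5, 20+0) = 35
One optimal plan: pieces 3 + 3 (1 cut) → $40 − $5 = $35.

35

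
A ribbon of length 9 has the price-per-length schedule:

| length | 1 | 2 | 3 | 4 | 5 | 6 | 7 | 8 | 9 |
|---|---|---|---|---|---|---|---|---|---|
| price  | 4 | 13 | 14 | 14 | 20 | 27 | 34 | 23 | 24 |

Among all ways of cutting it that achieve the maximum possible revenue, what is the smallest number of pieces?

5

Consider every possible first cut. r[k] is the best of p[i]+r[k−i] over all sellable i≤k.
r[1] = 4
r[2] = 13
r[3] = 17  (first piece 1, then r[2]=13)
r[4] = 26  (first piece 2, then r[2]=13)
r[5] = 30  (first piece 1, then r[4]=26)
r[6] = 39  (first piece 2, then r[4]=26)
r[7] = 43  (first piece 1, then r[6]=39)
r[8] = 52  (first piece 2, then r[6]=39)
r[9] = 56  (first piece 1, then r[8]=52)
Maximum revenue is ¢56.
Now minimize piece count subject to staying optimal: for each k, pieces[k] = 1 + min over i with p[i]+r[k−i]=r[k] of pieces[k−i].
pieces[6] = 3
pieces[7] = 4
pieces[8] = 4
pieces[9] = 5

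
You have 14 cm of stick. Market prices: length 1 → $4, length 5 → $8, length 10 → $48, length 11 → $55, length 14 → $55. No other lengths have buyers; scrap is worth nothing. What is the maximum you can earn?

Consider every possible first cut. best[k] is the best of p[i]+best[k−i] over all sellable i≤k.
best[1] = 4
best[2] = 8  (first piece 1, then best[1]=4)
best[3] = 12  (first piece 1, then best[2]=8)
best[4] = 16  (first piece 1, then best[3]=12)
best[5] = max(4+16, 8+0) = 20
best[6] = max(4+20, 8+4) = 24
best[7] = max(4+24, 8+8) = 28
best[8] = max(4+28, 8+12) = 32
best[9] = max(4+32, 8+16) = 36
best[10] = max(4+36, 8+20, 48+0) = 48
best[11] = max(4+48, 8+24, 48+4, 55+0) = 55
best[12] = max(4+55, 8+28, 48+8, 55+4) = 59
best[13] = max(4+59, 8+32, 48+12, 55+8) = 63
best[14] = max(4+63, 8+36, 48+16, 55+12, 55+0) = 67
One optimal cutting: 11 + 1 + 1 + 1 → $67.

67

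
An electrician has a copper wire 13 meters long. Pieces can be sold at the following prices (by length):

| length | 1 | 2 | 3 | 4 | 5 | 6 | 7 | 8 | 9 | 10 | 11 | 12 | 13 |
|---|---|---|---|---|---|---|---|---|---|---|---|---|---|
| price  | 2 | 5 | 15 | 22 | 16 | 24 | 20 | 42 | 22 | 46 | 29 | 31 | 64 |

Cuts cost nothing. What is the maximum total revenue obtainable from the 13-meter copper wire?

Build best[k] bottom-up: best[k] = max over allowed piece i of (p[i] + best[k−i]).
best[1] = 2
best[2] = 5
best[3] = 15
best[4] = 22
best[5] = 24  (first piece 1, then best[4]=22)
best[6] = 30  (first piece 3, then best[3]=15)
best[7] = 37  (first piece 3, then best[4]=22)
best[8] = 44  (first piece 4, then best[4]=22)
best[9] = 46  (first piece 1, then best[8]=44)
best[10] = 52  (first piece 3, then best[7]=37)
best[11] = 59  (first piece 3, then best[8]=44)
best[12] = 66  (first piece 4, then best[8]=44)
best[13] = 68  (first piece 1, then best[12]=66)
One optimal cutting: 4 + 4 + 4 + 1 → €22 + €22 + €22 + €2 = €68.

68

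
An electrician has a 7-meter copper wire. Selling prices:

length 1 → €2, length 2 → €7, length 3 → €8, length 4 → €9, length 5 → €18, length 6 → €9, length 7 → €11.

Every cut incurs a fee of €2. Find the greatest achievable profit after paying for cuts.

Let net[k] be the best obtainable value from length k. For each k, try every first piece i and keep the best of price[i] + net[k−i] minus the 2 cut fee when i<k.
net[1] = 2
net[2] = max(2+2-2, 7+0) = 7
net[3] = max(2+7-2, 7+2-2, 8+0) = 8
net[4] = max(2+8-2, 7+7-2, 8+2-2, 9+0) = 12
net[5] = max(2+12-2, 7+8-2, 8+7-2, 9+2-2, 18+0) = 18
net[6] = max(2+18-2, 7+12-2, 8+8-2, 9+7-2, 18+2-2, 9+0) = 18
net[7] = max(2+18-2, 7+18-2, 8+12-2, …, 9+2-2, 11+0) = 23
One optimal plan: pieces 5 + 2 (1 cut) → €25 − €2 = €23.

23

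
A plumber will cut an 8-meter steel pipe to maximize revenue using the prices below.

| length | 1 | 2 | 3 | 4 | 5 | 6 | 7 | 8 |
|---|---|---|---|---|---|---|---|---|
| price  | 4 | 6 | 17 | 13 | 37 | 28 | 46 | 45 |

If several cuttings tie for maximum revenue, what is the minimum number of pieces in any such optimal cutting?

2

Let r[k] be the best obtainable value from length k. For each k, try every first piece i and keep the best of price[i] + r[k−i].
r[1] = 4
r[2] = 8  (first piece 1, then r[1]=4)
r[3] = 17
r[4] = 21  (first piece 1, then r[3]=17)
r[5] = 37
r[6] = 41  (first piece 1, then r[5]=37)
r[7] = 46
r[8] = 54  (first piece 3, then r[5]=37)
Maximum revenue is $54.
Now minimize piece count subject to staying optimal: for each k, pieces[k] = 1 + min over i with p[i]+r[k−i]=r[k] of pieces[k−i].
pieces[5] = 1
pieces[6] = 2
pieces[7] = 1
pieces[8] = 2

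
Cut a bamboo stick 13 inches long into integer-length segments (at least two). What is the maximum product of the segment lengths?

Fill f[k] for k=2..13: at each k try every first piece i and multiply by the better of (k−i) uncut or f[k−i].
f[2] = 1·max(1,0) = 1·1 = 1
f[3] = 1·max(2,1) = 1·2 = 2
f[4] = 2·max(2,1) = 2·2 = 4
f[5] = 2·max(3,2) = 2·3 = 6
f[6] = 3·max(3,2) = 3·3 = 9
f[7] = 2·max(5,6) = 2·6 = 12
f[8] = 2·max(6,9) = 2·9 = 18
f[9] = 3·max(6,9) = 3·9 = 27
f[10] = 2·max(8,18) = 2·18 = 36
f[11] = 2·max(9,27) = 2·27 = 54
f[12] = 3·max(9,27) = 3·27 = 81
f[13] = 2·max(11,54) = 2·54 = 108
One optimal split: 3 + 3 + 3 + 2 + 2; product 3·3·3·2·2 = 108.

108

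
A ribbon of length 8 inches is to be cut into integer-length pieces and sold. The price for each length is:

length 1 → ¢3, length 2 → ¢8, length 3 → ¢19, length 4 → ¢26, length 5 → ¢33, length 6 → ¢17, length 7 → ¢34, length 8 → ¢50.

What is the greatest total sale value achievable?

52

Consider every possible first cut. best[k] is the best of p[i]+best[k−i] over all sellable i≤k.
best[1] = 3
best[2] = max(3+3, 8+0) = 8
best[3] = max(3+8, 8+3, 19+0) = 19
best[4] = max(3+19, 8+8, 19+3, 26+0) = 26
best[5] = max(3+26, 8+19, 19+8, 26+3, 33+0) = 33
best[6] = max(3+33, 8+26, 19+19, 26+8, 33+3, 17+0) = 38
best[7] = max(3+38, 8+33, 19+26, …, 17+3, 34+0) = 45
best[8] = max(3+45, 8+38, 19+33, …, 34+3, 50+0) = 52
One optimal cutting: 5 + 3 → ¢33 + ¢19 = ¢52.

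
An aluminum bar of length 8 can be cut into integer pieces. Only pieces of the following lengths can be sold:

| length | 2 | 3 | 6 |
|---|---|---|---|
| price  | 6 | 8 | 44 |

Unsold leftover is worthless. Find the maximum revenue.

Consider every possible first cut. best[k] is the best of p[i]+best[k−i] over all sellable i≤k.
best[1] = 0
best[2] = 6
best[3] = 8
best[4] = 12  (first piece 2, then best[2]=6)
best[5] = 14  (first piece 2, then best[3]=8)
best[6] = 44
best[7] = 44
best[8] = 50  (first piece 2, then best[6]=44)
One optimal cutting: 6 + 2 → $50.

50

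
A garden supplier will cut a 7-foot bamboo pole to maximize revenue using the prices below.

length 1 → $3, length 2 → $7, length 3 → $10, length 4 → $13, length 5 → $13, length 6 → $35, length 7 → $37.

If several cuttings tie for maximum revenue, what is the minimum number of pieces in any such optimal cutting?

2

Let r[k] be the best obtainable value from length k. For each k, try every first piece i and keep the best of price[i] + r[k−i].
r[1] = 3
r[2] = max(3+3, 7+0) = 7
r[3] = max(3+7, 7+3, 10+0) = 10
r[4] = max(3+10, 7+7, 10+3, 13+0) = 14
r[5] = max(3+14, 7+10, 10+7, 13+3, 13+0) = 17
r[6] = max(3+17, 7+14, 10+10, 13+7, 13+3, 35+0) = 35
r[7] = max(3+35, 7+17, 10+14, …, 35+3, 37+0) = 38
Maximum revenue is $38.
Now minimize piece count subject to staying optimal: for each k, pieces[k] = 1 + min over i with p[i]+r[k−i]=r[k] of pieces[k−i].
pieces[4] = 2
pieces[5] = 2
pieces[6] = 1
pieces[7] = 2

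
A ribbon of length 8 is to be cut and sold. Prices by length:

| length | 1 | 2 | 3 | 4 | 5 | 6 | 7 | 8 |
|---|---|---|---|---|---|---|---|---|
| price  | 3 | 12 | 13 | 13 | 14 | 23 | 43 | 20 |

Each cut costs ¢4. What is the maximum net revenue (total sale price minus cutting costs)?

Let v[k] be the best obtainable value from length k. For each k, try every first piece i and keep the best of price[i] + v[k−i] minus the 4 cut fee when i<k.
v[1] = 3
v[2] = max(3+3-4, 12+0) = 12
v[3] = max(3+12-4, 12+3-4, 13+0) = 13
v[4] = max(3+13-4, 12+12-4, 13+3-4, 13+0) = 20
v[5] = max(3+20-4, 12+13-4, 13+12-4, 13+3-4, 14+0) = 21
v[6] = max(3+21-4, 12+20-4, 13+13-4, 13+12-4, 14+3-4, 23+0) = 28
v[7] = max(3+28-4, 12+21-4, 13+20-4, …, 23+3-4, 43+0) = 43
v[8] = max(3+43-4, 12+28-4, 13+21-4, …, 43+3-4, 20+0) = 42
One optimal plan: pieces 7 + 1 (1 cut) → ¢46 − ¢4 = ¢42.

42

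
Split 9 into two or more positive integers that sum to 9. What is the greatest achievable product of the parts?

27

Let prod[k] be the best product for length k (with at least one cut). For each first piece i, the rest contributes max(k−i, prod[k−i]).
prod[2] = 1*max(1,0) = 1*1 = 1
prod[3] = 1*max(2,1) = 1*2 = 2
prod[4] = 2*max(2,1) = 2*2 = 4
prod[5] = 2*max(3,2) = 2*3 = 6
prod[6] = 3*max(3,2) = 3*3 = 9
prod[7] = 2*max(5,6) = 2*6 = 12
prod[8] = 2*max(6,9) = 2*9 = 18
prod[9] = 3*max(6,9) = 3*9 = 27
One optimal split: 3 + 3 + 3; product 3*3*3 = 27.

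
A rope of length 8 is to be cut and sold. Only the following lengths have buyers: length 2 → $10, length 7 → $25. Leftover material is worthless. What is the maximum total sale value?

40

Let f[k] be the best obtainable value from length k. For each k, try every first piece i and keep the best of price[i] + f[k−i].
f[1] = 0
f[2] = 10
f[3] = 10
f[4] = 20  (first piece 2, then f[2]=10)
f[5] = 20
f[6] = 30  (first piece 2, then f[4]=20)
f[7] = max(10+20, 25+0) = 30
f[8] = max(10+30, 25+0) = 40
One optimal cutting: 2 + 2 + 2 + 2 → $40.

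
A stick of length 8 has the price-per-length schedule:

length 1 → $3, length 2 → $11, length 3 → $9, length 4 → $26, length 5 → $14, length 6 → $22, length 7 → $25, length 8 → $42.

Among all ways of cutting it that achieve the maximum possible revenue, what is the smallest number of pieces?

Let r[k] be the best obtainable value from length k. For each k, try every first piece i and keep the best of price[i] + r[k−i].
r[1] = 3
r[2] = 11
r[3] = 14  (first piece 1, then r[2]=11)
r[4] = 26
r[5] = 29  (first piece 1, then r[4]=26)
r[6] = 37  (first piece 2, then r[4]=26)
r[7] = 40  (first piece 1, then r[6]=37)
r[8] = 52  (first piece 4, then r[4]=26)
Maximum revenue is $52.
Now minimize piece count subject to staying optimal: for each k, pieces[k] = 1 + min over i with p[i]+r[k−i]=r[k] of pieces[k−i].
pieces[5] = 2
pieces[6] = 2
pieces[7] = 3
pieces[8] = 2

2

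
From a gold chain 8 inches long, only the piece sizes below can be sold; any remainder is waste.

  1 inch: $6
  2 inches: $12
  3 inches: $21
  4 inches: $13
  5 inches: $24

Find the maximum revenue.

54

Consider every possible first cut. best[k] is the best of p[i]+best[k−i] over all sellable i≤k.
best[1] = 6
best[2] = max(6+6, 12+0) = 12
best[3] = max(6+12, 12+6, 21+0) = 21
best[4] = max(6+21, 12+12, 21+6, 13+0) = 27
best[5] = max(6+27, 12+21, 21+12, 13+6, 24+0) = 33
best[6] = max(6+33, 12+27, 21+21, 13+12, 24+6) = 42
best[7] = max(6+42, 12+33, 21+27, 13+21, 24+12) = 48
best[8] = max(6+48, 12+42, 21+33, 13+27, 24+21) = 54
One optimal cutting: 3 + 3 + 1 + 1 → $54.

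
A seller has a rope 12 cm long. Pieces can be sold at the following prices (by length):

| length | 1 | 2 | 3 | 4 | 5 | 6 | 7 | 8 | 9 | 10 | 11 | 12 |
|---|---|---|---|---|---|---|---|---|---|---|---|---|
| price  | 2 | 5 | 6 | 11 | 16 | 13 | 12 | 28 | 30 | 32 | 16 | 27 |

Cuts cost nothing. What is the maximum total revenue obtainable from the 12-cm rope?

Consider every possible first cut. best[k] is the best of p[i]+best[k−i] over all sellable i≤k.
best[1] = 2
best[2] = 5
best[3] = 7  (first piece 1, then best[2]=5)
best[4] = 11
best[5] = 16
best[6] = 18  (first piece 1, then best[5]=16)
best[7] = 21  (first piece 2, then best[5]=16)
best[8] = 28
best[9] = 30  (first piece 1, then best[8]=28)
best[10] = 33  (first piece 2, then best[8]=28)
best[11] = 35  (first piece 1, then best[10]=33)
best[12] = 39  (first piece 4, then best[8]=28)
One optimal cutting: 8 + 4 → €28 + €11 = €39.

39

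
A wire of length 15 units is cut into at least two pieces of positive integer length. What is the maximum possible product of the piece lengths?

Define P[k] = max over 1≤i<k of i · max(k−i, P[k−i]); the inner max lets the remainder stay uncut if that's better.
P[2] = 1×max(1,0) = 1×1 = 1
P[3] = max(1×2, 2×1) = 2
P[4] = max(1×3, 2×2, 3×1) = 4
P[5] = max(1×4, 2×3, 3×2, 4×1) = 6
P[6] = max(1×6, 2×4, 3×3, 4×2, 5×1) = 9
P[7] = max(1×9, 2×6, 3×4, 4×3, 5×2, 6×1) = 12
P[8] = max(1×12, 2×9, 3×6, …, 6×2, 7×1) = 18
P[9] = max(1×18, 2×12, 3×9, …, 7×2, 8×1) = 27
P[10] = max(1×27, 2×18, 3×12, …, 8×2, 9×1) = 36
P[11] = max(1×36, 2×27, 3×18, …, 9×2, 10×1) = 54
P[12] = max(1×54, 2×36, 3×27, …, 10×2, 11×1) = 81
P[13] = max(1×81, 2×54, 3×36, …, 11×2, 12×1) = 108
P[14] = max(1×108, 2×81, 3×54, …, 12×2, 13×1) = 162
P[15] = max(1×162, 2×108, 3×81, …, 13×2, 14×1) = 243
One optimal split: 3 + 3 + 3 + 3 + 3; product 3×3×3×3×3 = 243.

243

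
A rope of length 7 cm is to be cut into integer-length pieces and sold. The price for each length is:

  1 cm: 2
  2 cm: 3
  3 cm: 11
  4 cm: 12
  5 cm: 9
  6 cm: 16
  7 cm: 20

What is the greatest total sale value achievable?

Consider every possible first cut. r[k] is the best of p[i]+r[k−i] over all sellable i≤k.
r[1] = 2
r[2] = 4  (first piece 1, then r[1]=2)
r[3] = 11
r[4] = 13  (first piece 1, then r[3]=11)
r[5] = 15  (first piece 1, then r[4]=13)
r[6] = 22  (first piece 3, then r[3]=11)
r[7] = 24  (first piece 1, then r[6]=22)
One optimal cutting: 3 + 3 + 1 → 11 + 11 + 2 = 24.

24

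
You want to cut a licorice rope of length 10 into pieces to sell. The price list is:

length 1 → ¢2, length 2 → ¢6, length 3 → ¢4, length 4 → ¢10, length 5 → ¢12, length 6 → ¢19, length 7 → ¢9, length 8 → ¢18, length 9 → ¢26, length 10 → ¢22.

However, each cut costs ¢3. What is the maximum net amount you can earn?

26

Build v[k] bottom-up: v[k] = max over allowed piece i of (p[i] + v[k−i]) − 3 per cut.
v[1] = 2
v[2] = max(2+2-3, 6+0) = 6
v[3] = max(2+6-3, 6+2-3, 4+0) = 5
v[4] = max(2+5-3, 6+6-3, 4+2-3, 10+0) = 10
v[5] = max(2+10-3, 6+5-3, 4+6-3, 10+2-3, 12+0) = 12
v[6] = max(2+12-3, 6+10-3, 4+5-3, 10+6-3, 12+2-3, 19+0) = 19
v[7] = max(2+19-3, 6+12-3, 4+10-3, …, 19+2-3, 9+0) = 18
v[8] = max(2+18-3, 6+19-3, 4+12-3, …, 9+2-3, 18+0) = 22
v[9] = max(2+22-3, 6+18-3, 4+19-3, …, 18+2-3, 26+0) = 26
v[10] = max(2+26-3, 6+22-3, 4+18-3, …, 26+2-3, 22+0) = 26
One optimal plan: pieces 6 + 4 (1 cut) → ¢29 − ¢3 = ¢26.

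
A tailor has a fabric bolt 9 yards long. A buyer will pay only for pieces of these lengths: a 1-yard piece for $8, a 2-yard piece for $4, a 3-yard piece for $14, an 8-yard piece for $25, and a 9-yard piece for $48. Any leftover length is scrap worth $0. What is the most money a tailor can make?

Consider every possible first cut. best[k] is the best of p[i]+best[k−i] over all sellable i≤k.
best[1] = 8
best[2] = max(8+8, 4+0) = 16
best[3] = max(8+16, 4+8, 14+0) = 24
best[4] = max(8+24, 4+16, 14+8) = 32
best[5] = max(8+32, 4+24, 14+16) = 40
best[6] = max(8+40, 4+32, 14+24) = 48
best[7] = max(8+48, 4+40, 14+32) = 56
best[8] = max(8+56, 4+48, 14+40, 25+0) = 64
best[9] = max(8+64, 4+56, 14+48, 25+8, 48+0) = 72
One optimal cutting: 1 + 1 + 1 + 1 + 1 + 1 + 1 + 1 + 1 → $72.

72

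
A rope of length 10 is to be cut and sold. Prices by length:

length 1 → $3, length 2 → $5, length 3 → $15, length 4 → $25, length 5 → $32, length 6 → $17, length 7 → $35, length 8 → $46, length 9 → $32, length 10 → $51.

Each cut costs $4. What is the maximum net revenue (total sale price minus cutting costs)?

Consider every possible first cut. v[k] is the best of p[i]+v[k−i] over all sellable i≤k, charging 4 whenever i<k.
v[1] = 3
v[2] = max(3+3-4, 5+0) = 5
v[3] = max(3+5-4, 5+3-4, 15+0) = 15
v[4] = max(3+15-4, 5+5-4, 15+3-4, 25+0) = 25
v[5] = max(3+25-4, 5+15-4, 15+5-4, 25+3-4, 32+0) = 32
v[6] = max(3+32-4, 5+25-4, 15+15-4, 25+5-4, 32+3-4, 17+0) = 31
v[7] = max(3+31-4, 5+32-4, 15+25-4, …, 17+3-4, 35+0) = 36
v[8] = max(3+36-4, 5+31-4, 15+32-4, …, 35+3-4, 46+0) = 46
v[9] = max(3+46-4, 5+36-4, 15+31-4, …, 46+3-4, 32+0) = 53
v[10] = max(3+53-4, 5+46-4, 15+36-4, …, 32+3-4, 51+0) = 60
One optimal plan: pieces 5 + 5 (1 cut) → $64 − $4 = $60.

60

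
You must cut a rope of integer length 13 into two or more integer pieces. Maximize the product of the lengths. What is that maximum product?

108

Fill f[k] for k=2..13: at each k try every first piece i and multiply by the better of (k−i) uncut or f[k−i].
f[2] = 1×max(1,0) = 1×1 = 1
f[3] = 1×max(2,1) = 1×2 = 2
f[4] = 2×max(2,1) = 2×2 = 4
f[5] = 2×max(3,2) = 2×3 = 6
f[6] = 3×max(3,2) = 3×3 = 9
f[7] = 2×max(5,6) = 2×6 = 12
f[8] = 2×max(6,9) = 2×9 = 18
f[9] = 3×max(6,9) = 3×9 = 27
f[10] = 2×max(8,18) = 2×18 = 36
f[11] = 2×max(9,27) = 2×27 = 54
f[12] = 3×max(9,27) = 3×27 = 81
f[13] = 2×max(11,54) = 2×54 = 108
One optimal split: 3 + 3 + 3 + 2 + 2; product 3×3×3×2×2 = 108.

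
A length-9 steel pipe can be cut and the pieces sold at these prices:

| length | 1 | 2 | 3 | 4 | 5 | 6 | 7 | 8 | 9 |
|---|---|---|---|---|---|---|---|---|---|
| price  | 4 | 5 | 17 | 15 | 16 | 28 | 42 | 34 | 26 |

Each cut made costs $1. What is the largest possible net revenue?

49

Build v[k] bottom-up: v[k] = max over allowed piece i of (p[i] + v[k−i]) − 1 per cut.
v[1] = 4
v[2] = max(4+4-1, 5+0) = 7
v[3] = max(4+7-1, 5+4-1, 17+0) = 17
v[4] = max(4+17-1, 5+7-1, 17+4-1, 15+0) = 20
v[5] = max(4+20-1, 5+17-1, 17+7-1, 15+4-1, 16+0) = 23
v[6] = max(4+23-1, 5+20-1, 17+17-1, 15+7-1, 16+4-1, 28+0) = 33
v[7] = max(4+33-1, 5+23-1, 17+20-1, …, 28+4-1, 42+0) = 42
v[8] = max(4+42-1, 5+33-1, 17+23-1, …, 42+4-1, 34+0) = 45
v[9] = max(4+45-1, 5+42-1, 17+33-1, …, 34+4-1, 26+0) = 49
One optimal plan: pieces 3 + 3 + 3 (2 cuts) → $51 − $2 = $49.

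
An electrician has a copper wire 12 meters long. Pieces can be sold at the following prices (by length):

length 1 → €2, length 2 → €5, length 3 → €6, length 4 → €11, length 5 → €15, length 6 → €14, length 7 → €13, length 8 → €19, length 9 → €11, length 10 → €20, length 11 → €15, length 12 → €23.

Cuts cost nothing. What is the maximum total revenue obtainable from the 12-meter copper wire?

Build v[k] bottom-up: v[k] = max over allowed piece i of (p[i] + v[k−i]).
v[1] = 2
v[2] = 5
v[3] = 7  (first piece 1, then v[2]=5)
v[4] = 11
v[5] = 15
v[6] = 17  (first piece 1, then v[5]=15)
v[7] = 20  (first piece 2, then v[5]=15)
v[8] = 22  (first piece 1, then v[7]=20)
v[9] = 26  (first piece 4, then v[5]=15)
v[10] = 30  (first piece 5, then v[5]=15)
v[11] = 32  (first piece 1, then v[10]=30)
v[12] = 35  (first piece 2, then v[10]=30)
One optimal cutting: 5 + 5 + 2 → €15 + €15 + €5 = €35.

35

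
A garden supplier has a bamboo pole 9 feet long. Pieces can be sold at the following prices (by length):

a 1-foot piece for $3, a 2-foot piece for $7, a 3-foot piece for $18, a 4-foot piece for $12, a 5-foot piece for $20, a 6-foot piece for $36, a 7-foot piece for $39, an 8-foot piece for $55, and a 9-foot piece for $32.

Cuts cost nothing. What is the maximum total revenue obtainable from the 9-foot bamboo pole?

58

Build r[k] bottom-up: r[k] = max over allowed piece i of (p[i] + r[k−i]).
r[1] = 3
r[2] = 7
r[3] = 18
r[4] = 21  (first piece 1, then r[3]=18)
r[5] = 25  (first piece 2, then r[3]=18)
r[6] = 36  (first piece 3, then r[3]=18)
r[7] = 39  (first piece 1, then r[6]=36)
r[8] = 55
r[9] = 58  (first piece 1, then r[8]=55)
One optimal cutting: 8 + 1 → $55 + $3 = $58.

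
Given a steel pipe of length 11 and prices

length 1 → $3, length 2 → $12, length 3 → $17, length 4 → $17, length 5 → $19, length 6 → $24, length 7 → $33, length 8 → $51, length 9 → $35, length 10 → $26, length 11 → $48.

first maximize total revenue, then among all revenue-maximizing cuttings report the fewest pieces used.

2

Let r[k] be the best obtainable value from length k. For each k, try every first piece i and keep the best of price[i] + r[k−i].
r[1] = 3
r[2] = 12
r[3] = 17
r[4] = 24  (first piece 2, then r[2]=12)
r[5] = 29  (first piece 2, then r[3]=17)
r[6] = 36  (first piece 2, then r[4]=24)
r[7] = 41  (first piece 2, then r[5]=29)
r[8] = 51
r[9] = 54  (first piece 1, then r[8]=51)
r[10] = 63  (first piece 2, then r[8]=51)
r[11] = 68  (first piece 3, then r[8]=51)
Maximum revenue is $68.
Now minimize piece count subject to staying optimal: for each k, pieces[k] = 1 + min over i with p[i]+r[k−i]=r[k] of pieces[k−i].
pieces[8] = 1
pieces[9] = 2
pieces[10] = 2
pieces[11] = 2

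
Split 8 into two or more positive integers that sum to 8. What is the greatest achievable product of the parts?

18

Fill m[k] for k=2..8: at each k try every first piece i and multiply by the better of (k−i) uncut or m[k−i].
m[2] = 1·max(1,0) = 1·1 = 1
m[3] = 1·max(2,1) = 1·2 = 2
m[4] = 2·max(2,1) = 2·2 = 4
m[5] = 2·max(3,2) = 2·3 = 6
m[6] = 3·max(3,2) = 3·3 = 9
m[7] = 2·max(5,6) = 2·6 = 12
m[8] = 2·max(6,9) = 2·9 = 18
One optimal split: 3 + 3 + 2; product 3·3·2 = 18.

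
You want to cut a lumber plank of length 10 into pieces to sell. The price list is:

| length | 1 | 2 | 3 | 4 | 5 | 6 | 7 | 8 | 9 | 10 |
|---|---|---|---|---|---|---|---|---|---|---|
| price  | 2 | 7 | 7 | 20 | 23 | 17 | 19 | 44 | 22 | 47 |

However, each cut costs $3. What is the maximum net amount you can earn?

Let r[k] be the best obtainable value from length k. For each k, try every first piece i and keep the best of price[i] + r[k−i] minus the 3 cut fee when i<k.
r[1] = 2
r[2] = max(2+2-3, 7+0) = 7
r[3] = max(2+7-3, 7+2-3, 7+0) = 7
r[4] = max(2+7-3, 7+7-3, 7+2-3, 20+0) = 20
r[5] = max(2+20-3, 7+7-3, 7+7-3, 20+2-3, 23+0) = 23
r[6] = max(2+23-3, 7+20-3, 7+7-3, 20+7-3, 23+2-3, 17+0) = 24
r[7] = max(2+24-3, 7+23-3, 7+20-3, …, 17+2-3, 19+0) = 27
r[8] = max(2+27-3, 7+24-3, 7+23-3, …, 19+2-3, 44+0) = 44
r[9] = max(2+44-3, 7+27-3, 7+24-3, …, 44+2-3, 22+0) = 43
r[10] = max(2+43-3, 7+44-3, 7+27-3, …, 22+2-3, 47+0) = 48
One optimal plan: pieces 8 + 2 (1 cut) → $51 − $3 = $48.

48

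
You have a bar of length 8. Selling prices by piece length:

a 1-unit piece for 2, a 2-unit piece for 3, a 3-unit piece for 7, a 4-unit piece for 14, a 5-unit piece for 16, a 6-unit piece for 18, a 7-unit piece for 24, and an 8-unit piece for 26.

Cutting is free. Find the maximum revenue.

Let R[k] be the best obtainable value from length k. For each k, try every first piece i and keep the best of price[i] + R[k−i].
R[1] = 2
R[2] = 4  (first piece 1, then R[1]=2)
R[3] = 7
R[4] = 14
R[5] = 16  (first piece 1, then R[4]=14)
R[6] = 18  (first piece 1, then R[5]=16)
R[7] = 24
R[8] = 28  (first piece 4, then R[4]=14)
One optimal cutting: 4 + 4 → 14 + 14 = 28.

28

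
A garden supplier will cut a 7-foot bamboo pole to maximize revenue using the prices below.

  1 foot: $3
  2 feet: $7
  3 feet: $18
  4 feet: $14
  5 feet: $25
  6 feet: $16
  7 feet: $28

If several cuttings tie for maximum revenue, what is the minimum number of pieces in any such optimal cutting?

Let r[k] be the best obtainable value from length k. For each k, try every first piece i and keep the best of price[i] + r[k−i].
r[1] = 3
r[2] = 7
r[3] = 18
r[4] = 21  (first piece 1, then r[3]=18)
r[5] = 25  (first piece 2, then r[3]=18)
r[6] = 36  (first piece 3, then r[3]=18)
r[7] = 39  (first piece 1, then r[6]=36)
Maximum revenue is $39.
Now minimize piece count subject to staying optimal: for each k, pieces[k] = 1 + min over i with p[i]+r[k−i]=r[k] of pieces[k−i].
pieces[4] = 2
pieces[5] = 1
pieces[6] = 2
pieces[7] = 3

3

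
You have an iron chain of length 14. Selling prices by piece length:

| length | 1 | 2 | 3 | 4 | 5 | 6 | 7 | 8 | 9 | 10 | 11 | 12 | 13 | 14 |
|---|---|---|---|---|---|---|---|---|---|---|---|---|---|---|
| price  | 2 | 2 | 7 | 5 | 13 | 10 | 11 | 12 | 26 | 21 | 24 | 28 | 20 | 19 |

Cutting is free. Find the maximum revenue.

Consider every possible first cut. best[k] is the best of p[i]+best[k−i] over all sellable i≤k.
best[1] = 2
best[2] = 4  (first piece 1, then best[1]=2)
best[3] = 7
best[4] = 9  (first piece 1, then best[3]=7)
best[5] = 13
best[6] = 15  (first piece 1, then best[5]=13)
best[7] = 17  (first piece 1, then best[6]=15)
best[8] = 20  (first piece 3, then best[5]=13)
best[9] = 26
best[10] = 28  (first piece 1, then best[9]=26)
best[11] = 30  (first piece 1, then best[10]=28)
best[12] = 33  (first piece 3, then best[9]=26)
best[13] = 35  (first piece 1, then best[12]=33)
best[14] = 39  (first piece 5, then best[9]=26)
One optimal cutting: 9 + 5 → $26 + $13 = $39.

39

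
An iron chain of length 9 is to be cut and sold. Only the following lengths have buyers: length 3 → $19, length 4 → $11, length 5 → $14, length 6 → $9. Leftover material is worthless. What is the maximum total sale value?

Build best[k] bottom-up: best[k] = max over allowed piece i of (p[i] + best[k−i]).
best[1] = 0
best[2] = 0
best[3] = 19
best[4] = max(19+0, 11+0) = 19
best[5] = max(19+0, 11+0, 14+0) = 19
best[6] = max(19+19, 11+0, 14+0, 9+0) = 38
best[7] = max(19+19, 11+19, 14+0, 9+0) = 38
best[8] = max(19+19, 11+19, 14+19, 9+0) = 38
best[9] = max(19+38, 11+19, 14+19, 9+19) = 57
One optimal cutting: 3 + 3 + 3 → $57.

57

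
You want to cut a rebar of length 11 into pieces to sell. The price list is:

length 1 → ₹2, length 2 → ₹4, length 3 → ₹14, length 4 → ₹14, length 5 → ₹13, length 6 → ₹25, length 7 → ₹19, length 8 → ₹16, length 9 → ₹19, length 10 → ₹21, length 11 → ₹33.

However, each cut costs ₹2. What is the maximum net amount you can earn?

40

Let v[k] be the best obtainable value from length k. For each k, try every first piece i and keep the best of price[i] + v[k−i] minus the 2 cut fee when i<k.
v[1] = 2
v[2] = max(2+2-2, 4+0) = 4
v[3] = max(2+4-2, 4+2-2, 14+0) = 14
v[4] = max(2+14-2, 4+4-2, 14+2-2, 14+0) = 14
v[5] = max(2+14-2, 4+14-2, 14+4-2, 14+2-2, 13+0) = 16
v[6] = max(2+16-2, 4+14-2, 14+14-2, 14+4-2, 13+2-2, 25+0) = 26
v[7] = max(2+26-2, 4+16-2, 14+14-2, …, 25+2-2, 19+0) = 26
v[8] = max(2+26-2, 4+26-2, 14+16-2, …, 19+2-2, 16+0) = 28
v[9] = max(2+28-2, 4+26-2, 14+26-2, …, 16+2-2, 19+0) = 38
v[10] = max(2+38-2, 4+28-2, 14+26-2, …, 19+2-2, 21+0) = 38
v[11] = max(2+38-2, 4+38-2, 14+28-2, …, 21+2-2, 33+0) = 40
One optimal plan: pieces 3 + 3 + 3 + 2 (3 cuts) → ₹46 − ₹6 = ₹40.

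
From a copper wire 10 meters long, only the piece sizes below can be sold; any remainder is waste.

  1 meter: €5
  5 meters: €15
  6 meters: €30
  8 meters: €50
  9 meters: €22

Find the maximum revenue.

60

Build best[k] bottom-up: best[k] = max over allowed piece i of (p[i] + best[k−i]).
best[1] = 5
best[2] = 10  (first piece 1, then best[1]=5)
best[3] = 15  (first piece 1, then best[2]=10)
best[4] = 20  (first piece 1, then best[3]=15)
best[5] = max(5+20, 15+0) = 25
best[6] = max(5+25, 15+5, 30+0) = 30
best[7] = max(5+30, 15+10, 30+5) = 35
best[8] = max(5+35, 15+15, 30+10, 50+0) = 50
best[9] = max(5+50, 15+20, 30+15, 50+5, 22+0) = 55
best[10] = max(5+55, 15+25, 30+20, 50+10, 22+5) = 60
One optimal cutting: 8 + 1 + 1 → €60.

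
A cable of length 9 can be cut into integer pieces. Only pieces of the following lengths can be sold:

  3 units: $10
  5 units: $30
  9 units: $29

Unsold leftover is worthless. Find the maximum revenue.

40

Let f[k] be the best obtainable value from length k. For each k, try every first piece i and keep the best of price[i] + f[k−i].
f[1] = 0
f[2] = 0
f[3] = 10
f[4] = 10
f[5] = max(10+0, 30+0) = 30
f[6] = max(10+10, 30+0) = 30
f[7] = max(10+10, 30+0) = 30
f[8] = max(10+30, 30+10) = 40
f[9] = max(10+30, 30+10, 29+0) = 40
One optimal cutting: pieces 5 + 3 with 1 unit of scrap → $40.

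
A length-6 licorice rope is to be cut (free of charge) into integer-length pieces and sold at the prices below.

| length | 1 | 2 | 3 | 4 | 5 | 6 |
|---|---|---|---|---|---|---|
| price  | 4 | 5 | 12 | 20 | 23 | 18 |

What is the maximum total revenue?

28

Build R[k] bottom-up: R[k] = max over allowed piece i of (p[i] + R[k−i]).
R[1] = 4
R[2] = max(4+4, 5+0) = 8
R[3] = max(4+8, 5+4, 12+0) = 12
R[4] = max(4+12, 5+8, 12+4, 20+0) = 20
R[5] = max(4+20, 5+12, 12+8, 20+4, 23+0) = 24
R[6] = max(4+24, 5+20, 12+12, 20+8, 23+4, 18+0) = 28
One optimal cutting: 4 + 1 + 1 → ¢20 + ¢4 + ¢4 = ¢28.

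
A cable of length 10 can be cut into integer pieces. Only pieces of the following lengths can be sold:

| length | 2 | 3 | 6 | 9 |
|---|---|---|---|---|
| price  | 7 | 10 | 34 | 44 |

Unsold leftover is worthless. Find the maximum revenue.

48

Build f[k] bottom-up: f[k] = max over allowed piece i of (p[i] + f[k−i]).
f[1] = 0
f[2] = 7
f[3] = 10
f[4] = 14  (first piece 2, then f[2]=7)
f[5] = 17  (first piece 2, then f[3]=10)
f[6] = 34
f[7] = 34
f[8] = 41  (first piece 2, then f[6]=34)
f[9] = 44  (first piece 3, then f[6]=34)
f[10] = 48  (first piece 2, then f[8]=41)
One optimal cutting: 6 + 2 + 2 → €48.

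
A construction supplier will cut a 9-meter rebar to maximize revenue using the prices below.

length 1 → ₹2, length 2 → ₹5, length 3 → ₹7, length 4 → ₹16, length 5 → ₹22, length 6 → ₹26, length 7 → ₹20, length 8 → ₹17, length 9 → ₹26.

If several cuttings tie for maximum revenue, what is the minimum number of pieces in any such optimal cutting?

2

Build r[k] bottom-up: r[k] = max over allowed piece i of (p[i] + r[k−i]).
r[1] = 2
r[2] = 5
r[3] = 7  (first piece 1, then r[2]=5)
r[4] = 16
r[5] = 22
r[6] = 26
r[7] = 28  (first piece 1, then r[6]=26)
r[8] = 32  (first piece 4, then r[4]=16)
r[9] = 38  (first piece 4, then r[5]=22)
Maximum revenue is ₹38.
Now minimize piece count subject to staying optimal: for each k, pieces[k] = 1 + min over i with p[i]+r[k−i]=r[k] of pieces[k−i].
pieces[6] = 1
pieces[7] = 2
pieces[8] = 2
pieces[9] = 2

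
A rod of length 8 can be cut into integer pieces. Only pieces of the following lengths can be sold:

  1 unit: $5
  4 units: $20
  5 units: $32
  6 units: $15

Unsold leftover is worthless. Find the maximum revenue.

Consider every possible first cut. r[k] is the best of p[i]+r[k−i] over all sellable i≤k.
r[1] = 5
r[2] = 10  (first piece 1, then r[1]=5)
r[3] = 15  (first piece 1, then r[2]=10)
r[4] = 20  (first piece 1, then r[3]=15)
r[5] = 32
r[6] = 37  (first piece 1, then r[5]=32)
r[7] = 42  (first piece 1, then r[6]=37)
r[8] = 47  (first piece 1, then r[7]=42)
One optimal cutting: 5 + 1 + 1 + 1 → $47.

47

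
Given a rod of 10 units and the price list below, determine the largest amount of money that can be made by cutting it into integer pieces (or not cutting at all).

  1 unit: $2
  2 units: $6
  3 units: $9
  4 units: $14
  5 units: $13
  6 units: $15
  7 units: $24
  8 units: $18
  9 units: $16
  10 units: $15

34

Let R[k] be the best obtainable value from length k. For each k, try every first piece i and keep the best of price[i] + R[k−i].
R[1] = 2
R[2] = max(2+2, 6+0) = 6
R[3] = max(2+6, 6+2, 9+0) = 9
R[4] = max(2+9, 6+6, 9+2, 14+0) = 14
R[5] = max(2+14, 6+9, 9+6, 14+2, 13+0) = 16
R[6] = max(2+16, 6+14, 9+9, 14+6, 13+2, 15+0) = 20
R[7] = max(2+20, 6+16, 9+14, …, 15+2, 24+0) = 24
R[8] = max(2+24, 6+20, 9+16, …, 24+2, 18+0) = 28
R[9] = max(2+28, 6+24, 9+20, …, 18+2, 16+0) = 30
R[10] = max(2+30, 6+28, 9+24, …, 16+2, 15+0) = 34
One optimal cutting: 4 + 4 + 2 → $14 + $14 + $6 = $34.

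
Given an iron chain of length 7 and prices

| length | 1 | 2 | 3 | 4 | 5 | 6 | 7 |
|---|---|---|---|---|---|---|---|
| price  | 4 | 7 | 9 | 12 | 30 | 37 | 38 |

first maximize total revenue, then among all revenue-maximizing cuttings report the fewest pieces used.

Let r[k] be the best obtainable value from length k. For each k, try every first piece i and keep the best of price[i] + r[k−i].
r[1] = 4
r[2] = max(4+4, 7+0) = 8
r[3] = max(4+8, 7+4, 9+0) = 12
r[4] = max(4+12, 7+8, 9+4, 12+0) = 16
r[5] = max(4+16, 7+12, 9+8, 12+4, 30+0) = 30
r[6] = max(4+30, 7+16, 9+12, 12+8, 30+4, 37+0) = 37
r[7] = max(4+37, 7+30, 9+16, …, 37+4, 38+0) = 41
Maximum revenue is $41.
Now minimize piece count subject to staying optimal: for each k, pieces[k] = 1 + min over i with p[i]+r[k−i]=r[k] of pieces[k−i].
pieces[4] = 4
pieces[5] = 1
pieces[6] = 1
pieces[7] = 2

2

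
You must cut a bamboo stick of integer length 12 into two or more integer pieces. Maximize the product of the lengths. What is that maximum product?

81

Let f[k] be the best product for length k (with at least one cut). For each first piece i, the rest contributes max(k−i, f[k−i]).
f[2] = 1×max(1,0) = 1×1 = 1
f[3] = 1×max(2,1) = 1×2 = 2
f[4] = 2×max(2,1) = 2×2 = 4
f[5] = 2×max(3,2) = 2×3 = 6
f[6] = 3×max(3,2) = 3×3 = 9
f[7] = 2×max(5,6) = 2×6 = 12
f[8] = 2×max(6,9) = 2×9 = 18
f[9] = 3×max(6,9) = 3×9 = 27
f[10] = 2×max(8,18) = 2×18 = 36
f[11] = 2×max(9,27) = 2×27 = 54
f[12] = 3×max(9,27) = 3×27 = 81
One optimal split: 3 + 3 + 3 + 3; product 3×3×3×3 = 81.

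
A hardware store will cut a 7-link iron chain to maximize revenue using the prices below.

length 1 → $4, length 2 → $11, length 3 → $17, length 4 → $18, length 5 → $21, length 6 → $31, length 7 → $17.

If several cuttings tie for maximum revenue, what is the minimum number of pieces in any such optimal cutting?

3

Let r[k] be the best obtainable value from length k. For each k, try every first piece i and keep the best of price[i] + r[k−i].
r[1] = 4
r[2] = 11
r[3] = 17
r[4] = 22  (first piece 2, then r[2]=11)
r[5] = 28  (first piece 2, then r[3]=17)
r[6] = 34  (first piece 3, then r[3]=17)
r[7] = 39  (first piece 2, then r[5]=28)
Maximum revenue is $39.
Now minimize piece count subject to staying optimal: for each k, pieces[k] = 1 + min over i with p[i]+r[k−i]=r[k] of pieces[k−i].
pieces[4] = 2
pieces[5] = 2
pieces[6] = 2
pieces[7] = 3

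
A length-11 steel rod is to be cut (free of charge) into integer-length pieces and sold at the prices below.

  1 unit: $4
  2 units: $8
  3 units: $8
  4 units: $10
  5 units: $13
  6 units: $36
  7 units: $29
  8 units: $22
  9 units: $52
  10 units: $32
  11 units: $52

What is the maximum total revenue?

60

Let r[k] be the best obtainable value from length k. For each k, try every first piece i and keep the best of price[i] + r[k−i].
r[1] = 4
r[2] = max(4+4, 8+0) = 8
r[3] = max(4+8, 8+4, 8+0) = 12
r[4] = max(4+12, 8+8, 8+4, 10+0) = 16
r[5] = max(4+16, 8+12, 8+8, 10+4, 13+0) = 20
r[6] = max(4+20, 8+16, 8+12, 10+8, 13+4, 36+0) = 36
r[7] = max(4+36, 8+20, 8+16, …, 36+4, 29+0) = 40
r[8] = max(4+40, 8+36, 8+20, …, 29+4, 22+0) = 44
r[9] = max(4+44, 8+40, 8+36, …, 22+4, 52+0) = 52
r[10] = max(4+52, 8+44, 8+40, …, 52+4, 32+0) = 56
r[11] = max(4+56, 8+52, 8+44, …, 32+4, 52+0) = 60
One optimal cutting: 9 + 1 + 1 → $52 + $4 + $4 = $60.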